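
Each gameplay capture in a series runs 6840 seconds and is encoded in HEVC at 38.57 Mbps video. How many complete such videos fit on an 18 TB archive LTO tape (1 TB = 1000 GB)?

545

Per item: 38.570 Mbps × 6840 s = 263,819 Mb = 32,977 MB.
Capacity: 18 TB = 144,000,000 Mb; 545.83 items → 545 complete.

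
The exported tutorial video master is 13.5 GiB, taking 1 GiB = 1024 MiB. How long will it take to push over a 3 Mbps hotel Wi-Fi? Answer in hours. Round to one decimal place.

10.7 hours

File: 13.5 GiB = 115964.1 Mb.
At 3 Mbps: 115964.1 / 3 = 38654.7 s ≈ 10.7 hours.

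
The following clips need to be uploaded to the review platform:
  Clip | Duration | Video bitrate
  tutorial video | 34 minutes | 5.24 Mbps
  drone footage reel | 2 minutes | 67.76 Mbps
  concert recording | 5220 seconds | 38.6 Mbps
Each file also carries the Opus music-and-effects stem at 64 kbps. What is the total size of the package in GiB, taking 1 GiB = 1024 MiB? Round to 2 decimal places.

Audio: 64 kbps = 0.064 Mbps.
tutorial video: 5.304 Mbps × 2040 s = 10820.2 Mb
drone footage reel: 67.824 Mbps × 120 s = 8138.9 Mb
concert recording: 38.664 Mbps × 5220 s = 201826.1 Mb
Total: 220785.1 Mb = 27598.1 MB.
= 25.70 GiB.

25.70 GiB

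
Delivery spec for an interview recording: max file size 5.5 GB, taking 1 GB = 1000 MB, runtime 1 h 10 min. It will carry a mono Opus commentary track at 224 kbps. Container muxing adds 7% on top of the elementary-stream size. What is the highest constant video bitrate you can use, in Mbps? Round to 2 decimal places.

Budget: 5.5 GB = 44000.0 Mb.
Stream payload after overhead: 44000.0 / 1.07 = 41121.5 Mb.
1 h 10 min = 70 min = 4200 s
Total bitrate budget: 41121.5 Mb / 4200 s = 9.791 Mbps.
Audio: 224 kbps = 0.224 Mbps.
Video: 9.791 − 0.224 = 9.567 Mbps.

9.57 Mbps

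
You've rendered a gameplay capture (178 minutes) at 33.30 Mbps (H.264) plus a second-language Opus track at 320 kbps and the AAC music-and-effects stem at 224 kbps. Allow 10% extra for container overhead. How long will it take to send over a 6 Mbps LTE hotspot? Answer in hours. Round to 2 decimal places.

18.41 hours

178 min = 10680 s
Audio total: 320 + 224 = 544 kbps = 0.544 Mbps.
Total bitrate: 33.844 Mbps.
File: 33.844 Mbps × 10680 s = 361453.9 Mb.
With 10% container overhead: ×1.10. → 397599.3 Mb.
At 6 Mbps: 397599.3 / 6 = 66266.6 s ≈ 18.4 hours.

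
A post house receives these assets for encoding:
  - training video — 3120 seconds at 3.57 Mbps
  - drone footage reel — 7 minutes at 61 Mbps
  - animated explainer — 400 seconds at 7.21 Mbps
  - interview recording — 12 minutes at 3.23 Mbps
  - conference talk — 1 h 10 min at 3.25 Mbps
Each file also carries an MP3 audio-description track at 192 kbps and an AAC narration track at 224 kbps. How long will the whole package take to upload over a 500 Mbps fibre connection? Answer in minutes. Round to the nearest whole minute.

2 minutes

Audio total: 192 + 224 = 416 kbps = 0.416 Mbps.
training video: 3.986 Mbps × 3120 s = 12436.3 Mb
drone footage reel: 61.416 Mbps × 420 s = 25794.7 Mb
animated explainer: 7.626 Mbps × 400 s = 3050.4 Mb
interview recording: 3.646 Mbps × 720 s = 2625.1 Mb
conference talk: 3.666 Mbps × 4200 s = 15397.2 Mb
Total: 59303.8 Mb = 7413.0 MB.
At 500 Mbps: 59303.8 / 500 = 119 s ≈ 1.98 minutes.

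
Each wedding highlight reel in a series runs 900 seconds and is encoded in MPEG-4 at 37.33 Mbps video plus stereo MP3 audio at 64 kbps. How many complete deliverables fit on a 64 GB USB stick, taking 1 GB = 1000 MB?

Audio: 64 kbps = 0.064 Mbps.
Total bitrate: 37.394 Mbps.
Per item: 37.394 Mbps × 900 s = 33,655 Mb = 4,207 MB.
Capacity: 64 GB = 512,000 Mb; 15.21 items → 15 complete.

15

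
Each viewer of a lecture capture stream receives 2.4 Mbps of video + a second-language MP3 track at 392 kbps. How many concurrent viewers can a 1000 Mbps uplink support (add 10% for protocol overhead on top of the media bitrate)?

Audio: 392 kbps = 0.392 Mbps.
Per-viewer media rate: 2.792 Mbps.
On the wire with 10% overhead: 3.071 Mbps.
1000 Mbps = 1,000 Mbps; 1,000 / 3.071 = 325.61 → 325 viewers.

325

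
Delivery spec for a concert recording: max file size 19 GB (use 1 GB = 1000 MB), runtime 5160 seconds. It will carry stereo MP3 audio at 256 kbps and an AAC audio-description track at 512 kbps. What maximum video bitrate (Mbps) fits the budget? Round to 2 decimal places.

28.69 Mbps

Budget: 19 GB = 152000.0 Mb.
Total bitrate budget: 152000.0 Mb / 5160 s = 29.457 Mbps.
Audio total: 256 + 512 = 768 kbps = 0.768 Mbps.
Video: 29.457 − 0.768 = 28.689 Mbps.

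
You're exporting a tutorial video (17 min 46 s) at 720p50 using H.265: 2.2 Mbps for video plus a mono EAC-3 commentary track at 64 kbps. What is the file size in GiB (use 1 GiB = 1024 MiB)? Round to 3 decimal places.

0.281 GiB

17 min 46 s = 1066 s
Audio: 64 kbps = 0.064 Mbps.
Total bitrate: 2.2 + 0.064 = 2.264 Mbps.
Stream data: 2.264 Mbps × 1066 s = 2413.4 Mb.
2,413 Mb = 301,678,000 bytes ÷ 1,073,741,824 = 0.281 GiB.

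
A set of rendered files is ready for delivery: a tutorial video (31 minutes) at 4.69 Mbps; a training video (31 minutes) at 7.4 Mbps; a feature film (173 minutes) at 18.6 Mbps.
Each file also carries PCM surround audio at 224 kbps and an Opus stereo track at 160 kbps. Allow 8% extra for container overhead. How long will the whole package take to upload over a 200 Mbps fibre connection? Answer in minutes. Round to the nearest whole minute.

Audio total: 224 + 160 = 384 kbps = 0.384 Mbps.
tutorial video: 5.074 Mbps × 1860 s × 1.08 = 10192.7 Mb
training video: 7.784 Mbps × 1860 s × 1.08 = 15636.5 Mb
feature film: 18.984 Mbps × 10380 s × 1.08 = 212818.2 Mb
Total: 238647.4 Mb = 29830.9 MB.
At 200 Mbps: 238647.4 / 200 = 1193 s ≈ 19.9 minutes.

20 minutes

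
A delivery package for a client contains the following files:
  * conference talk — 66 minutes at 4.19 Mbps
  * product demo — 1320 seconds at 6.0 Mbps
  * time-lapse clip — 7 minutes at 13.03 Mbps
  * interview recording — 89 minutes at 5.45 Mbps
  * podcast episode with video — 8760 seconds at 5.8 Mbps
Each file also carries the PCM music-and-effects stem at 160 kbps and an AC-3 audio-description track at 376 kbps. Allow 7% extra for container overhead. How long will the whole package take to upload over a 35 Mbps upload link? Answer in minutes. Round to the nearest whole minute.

61 minutes

Audio total: 160 + 376 = 536 kbps = 0.536 Mbps.
conference talk: 4.726 Mbps × 3960 s × 1.07 = 20025.0 Mb
product demo: 6.536 Mbps × 1320 s × 1.07 = 9231.4 Mb
time-lapse clip: 13.566 Mbps × 420 s × 1.07 = 6096.6 Mb
interview recording: 5.986 Mbps × 5340 s × 1.07 = 34202.8 Mb
podcast episode with video: 6.336 Mbps × 8760 s × 1.07 = 59388.6 Mb
Total: 128944.4 Mb = 16118.1 MB.
At 35 Mbps: 128944.4 / 35 = 3684 s ≈ 61.4 minutes.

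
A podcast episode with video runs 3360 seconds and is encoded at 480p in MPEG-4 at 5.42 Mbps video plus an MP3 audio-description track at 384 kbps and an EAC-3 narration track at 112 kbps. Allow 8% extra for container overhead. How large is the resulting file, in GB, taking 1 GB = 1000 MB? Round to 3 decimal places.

2.683 GB

Audio total: 384 + 112 = 496 kbps = 0.496 Mbps.
Total bitrate: 5.42 + 0.496 = 5.916 Mbps.
Stream data: 5.916 Mbps × 3360 s = 19877.8 Mb.
With 8% container overhead: ×1.08.
21,468 Mb ÷ 8 = 2,683 MB → 2.683 GB.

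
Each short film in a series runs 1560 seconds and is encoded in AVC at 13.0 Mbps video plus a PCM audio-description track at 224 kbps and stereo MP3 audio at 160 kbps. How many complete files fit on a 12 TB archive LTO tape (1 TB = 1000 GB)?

Audio total: 224 + 160 = 384 kbps = 0.384 Mbps.
Total bitrate: 13.384 Mbps.
Per item: 13.384 Mbps × 1560 s = 20,879 Mb = 2,610 MB.
Capacity: 12 TB = 96,000,000 Mb; 4597.91 items → 4597 complete.

4597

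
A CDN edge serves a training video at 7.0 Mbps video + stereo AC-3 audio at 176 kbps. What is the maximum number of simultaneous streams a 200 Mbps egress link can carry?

27

Audio: 176 kbps = 0.176 Mbps.
Per-viewer media rate: 7.176 Mbps.
200 Mbps = 200.0 Mbps; 200.0 / 7.176 = 27.87 → 27 viewers.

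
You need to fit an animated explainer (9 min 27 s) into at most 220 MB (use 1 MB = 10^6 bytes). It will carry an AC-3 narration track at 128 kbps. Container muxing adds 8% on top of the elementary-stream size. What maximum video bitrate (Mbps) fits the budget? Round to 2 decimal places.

2.75 Mbps

Budget: 220 MB = 1760.0 Mb.
Stream payload after overhead: 1760.0 / 1.08 = 1629.6 Mb.
9 min 27 s = 567 s
Total bitrate budget: 1629.6 Mb / 567 s = 2.874 Mbps.
Audio: 128 kbps = 0.128 Mbps.
Video: 2.874 − 0.128 = 2.746 Mbps.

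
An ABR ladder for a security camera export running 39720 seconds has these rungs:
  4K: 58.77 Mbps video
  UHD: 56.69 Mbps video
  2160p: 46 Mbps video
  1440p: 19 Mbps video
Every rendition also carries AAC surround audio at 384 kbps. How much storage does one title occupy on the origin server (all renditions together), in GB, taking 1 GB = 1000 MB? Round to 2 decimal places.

903.61 GB

Audio: 384 kbps = 0.384 Mbps.
Sum of rendition bitrates: (58.77+0.384) + (56.69+0.384) + (46+0.384) + (19+0.384) = 181.996 Mbps.
× 39720 s = 7,228,881 Mb = 903,610 MB = 903.6 GB.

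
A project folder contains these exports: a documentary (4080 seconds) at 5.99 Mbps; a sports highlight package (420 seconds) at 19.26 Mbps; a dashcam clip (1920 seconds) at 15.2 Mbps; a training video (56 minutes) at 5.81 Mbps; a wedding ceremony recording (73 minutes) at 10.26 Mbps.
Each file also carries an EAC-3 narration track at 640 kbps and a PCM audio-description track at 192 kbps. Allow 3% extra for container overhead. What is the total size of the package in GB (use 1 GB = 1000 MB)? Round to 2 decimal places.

Audio total: 640 + 192 = 832 kbps = 0.832 Mbps.
documentary: 6.822 Mbps × 4080 s × 1.03 = 28668.8 Mb
sports highlight package: 20.092 Mbps × 420 s × 1.03 = 8691.8 Mb
dashcam clip: 16.032 Mbps × 1920 s × 1.03 = 31704.9 Mb
training video: 6.642 Mbps × 3360 s × 1.03 = 22986.6 Mb
wedding ceremony recording: 11.092 Mbps × 4380 s × 1.03 = 50040.4 Mb
Total: 142092.5 Mb = 17761.6 MB.
= 17.76 GB.

17.76 GB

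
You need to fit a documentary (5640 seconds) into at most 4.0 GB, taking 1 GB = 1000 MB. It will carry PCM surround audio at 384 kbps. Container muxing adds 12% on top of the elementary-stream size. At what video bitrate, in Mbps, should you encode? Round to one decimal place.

4.7 Mbps

Budget: 4.0 GB = 32000.0 Mb.
Stream payload after overhead: 32000.0 / 1.12 = 28571.4 Mb.
Total bitrate budget: 28571.4 Mb / 5640 s = 5.066 Mbps.
Audio: 384 kbps = 0.384 Mbps.
Video: 5.066 − 0.384 = 4.682 Mbps.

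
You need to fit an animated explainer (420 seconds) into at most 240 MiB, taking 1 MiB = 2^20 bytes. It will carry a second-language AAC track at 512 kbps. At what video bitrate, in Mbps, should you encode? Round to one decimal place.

Budget: 240 MiB = 2013.3 Mb.
Total bitrate budget: 2013.3 Mb / 420 s = 4.793 Mbps.
Audio: 512 kbps = 0.512 Mbps.
Video: 4.793 − 0.512 = 4.281 Mbps.

4.3 Mbps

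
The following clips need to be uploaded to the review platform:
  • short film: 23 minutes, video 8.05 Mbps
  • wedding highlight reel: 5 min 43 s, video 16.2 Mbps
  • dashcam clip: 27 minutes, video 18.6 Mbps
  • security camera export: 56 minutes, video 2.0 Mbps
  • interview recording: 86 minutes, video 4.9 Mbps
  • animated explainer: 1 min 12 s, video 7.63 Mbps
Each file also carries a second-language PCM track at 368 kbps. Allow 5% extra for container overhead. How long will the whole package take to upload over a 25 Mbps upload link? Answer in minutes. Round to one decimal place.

Audio: 368 kbps = 0.368 Mbps.
short film: 8.418 Mbps × 1380 s × 1.05 = 12197.7 Mb
wedding highlight reel: 16.568 Mbps × 343 s × 1.05 = 5967.0 Mb
dashcam clip: 18.968 Mbps × 1620 s × 1.05 = 32264.6 Mb
security camera export: 2.368 Mbps × 3360 s × 1.05 = 8354.3 Mb
interview recording: 5.268 Mbps × 5160 s × 1.05 = 28542.0 Mb
animated explainer: 7.998 Mbps × 72 s × 1.05 = 604.6 Mb
Total: 87930.2 Mb = 10991.3 MB.
At 25 Mbps: 87930.2 / 25 = 3517 s ≈ 58.6 minutes.

58.6 minutes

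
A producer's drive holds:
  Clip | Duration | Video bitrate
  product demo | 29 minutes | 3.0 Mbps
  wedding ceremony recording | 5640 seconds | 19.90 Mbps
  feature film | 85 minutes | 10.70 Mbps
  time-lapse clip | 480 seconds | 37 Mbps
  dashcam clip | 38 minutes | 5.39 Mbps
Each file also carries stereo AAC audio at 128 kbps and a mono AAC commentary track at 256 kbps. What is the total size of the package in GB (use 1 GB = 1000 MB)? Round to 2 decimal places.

Audio total: 128 + 256 = 384 kbps = 0.384 Mbps.
product demo: 3.384 Mbps × 1740 s = 5888.2 Mb
wedding ceremony recording: 20.284 Mbps × 5640 s = 114401.8 Mb
feature film: 11.084 Mbps × 5100 s = 56528.4 Mb
time-lapse clip: 37.384 Mbps × 480 s = 17944.3 Mb
dashcam clip: 5.774 Mbps × 2280 s = 13164.7 Mb
Total: 207927.4 Mb = 25990.9 MB.
= 25.99 GB.

25.99 GB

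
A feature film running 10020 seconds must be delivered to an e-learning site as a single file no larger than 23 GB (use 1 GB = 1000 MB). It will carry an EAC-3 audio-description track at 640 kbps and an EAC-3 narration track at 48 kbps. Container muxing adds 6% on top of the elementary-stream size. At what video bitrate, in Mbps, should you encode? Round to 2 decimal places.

16.64 Mbps

Budget: 23 GB = 184000.0 Mb.
Stream payload after overhead: 184000.0 / 1.06 = 173584.9 Mb.
Total bitrate budget: 173584.9 Mb / 10020 s = 17.324 Mbps.
Audio total: 640 + 48 = 688 kbps = 0.688 Mbps.
Video: 17.324 − 0.688 = 16.636 Mbps.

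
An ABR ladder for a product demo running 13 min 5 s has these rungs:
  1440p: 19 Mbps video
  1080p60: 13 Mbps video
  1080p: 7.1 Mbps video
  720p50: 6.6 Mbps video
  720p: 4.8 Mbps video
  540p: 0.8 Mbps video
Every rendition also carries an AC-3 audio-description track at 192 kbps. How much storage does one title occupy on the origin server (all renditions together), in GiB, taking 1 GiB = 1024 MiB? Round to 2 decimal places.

13 min 5 s = 785 s
Audio: 192 kbps = 0.192 Mbps.
Sum of rendition bitrates: (19+0.192) + (13+0.192) + (7.1+0.192) + (6.6+0.192) + (4.8+0.192) + (0.8+0.192) = 52.452 Mbps.
× 785 s = 41,175 Mb = 5,147 MB = 4.793 GiB.

4.79 GiB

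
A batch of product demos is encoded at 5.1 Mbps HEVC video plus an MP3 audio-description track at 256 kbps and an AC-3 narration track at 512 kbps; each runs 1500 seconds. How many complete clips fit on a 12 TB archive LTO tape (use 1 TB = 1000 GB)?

10906

Audio total: 256 + 512 = 768 kbps = 0.768 Mbps.
Total bitrate: 5.868 Mbps.
Per item: 5.868 Mbps × 1500 s = 8,802 Mb = 1,100 MB.
Capacity: 12 TB = 96,000,000 Mb; 10906.61 items → 10906 complete.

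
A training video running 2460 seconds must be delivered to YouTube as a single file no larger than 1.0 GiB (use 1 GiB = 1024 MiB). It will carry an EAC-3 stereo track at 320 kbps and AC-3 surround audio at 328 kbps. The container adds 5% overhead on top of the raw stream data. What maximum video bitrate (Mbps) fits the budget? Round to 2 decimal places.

Budget: 1.0 GiB = 8589.9 Mb.
Stream payload after overhead: 8589.9 / 1.05 = 8180.9 Mb.
Total bitrate budget: 8180.9 Mb / 2460 s = 3.326 Mbps.
Audio total: 320 + 328 = 648 kbps = 0.648 Mbps.
Video: 3.326 − 0.648 = 2.678 Mbps.

2.68 Mbps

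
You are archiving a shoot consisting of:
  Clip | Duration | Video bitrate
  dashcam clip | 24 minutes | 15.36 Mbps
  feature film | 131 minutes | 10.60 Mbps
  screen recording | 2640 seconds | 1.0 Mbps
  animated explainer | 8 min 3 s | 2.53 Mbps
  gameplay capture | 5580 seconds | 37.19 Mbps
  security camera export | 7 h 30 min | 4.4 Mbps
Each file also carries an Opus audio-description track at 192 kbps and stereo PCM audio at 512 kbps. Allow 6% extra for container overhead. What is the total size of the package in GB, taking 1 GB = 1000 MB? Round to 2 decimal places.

61.92 GB

Audio total: 192 + 512 = 704 kbps = 0.704 Mbps.
dashcam clip: 16.064 Mbps × 1440 s × 1.06 = 24520.1 Mb
feature film: 11.304 Mbps × 7860 s × 1.06 = 94180.4 Mb
screen recording: 1.704 Mbps × 2640 s × 1.06 = 4768.5 Mb
animated explainer: 3.234 Mbps × 483 s × 1.06 = 1655.7 Mb
gameplay capture: 37.894 Mbps × 5580 s × 1.06 = 224135.4 Mb
security camera export: 5.104 Mbps × 27000 s × 1.06 = 146076.5 Mb
Total: 495336.6 Mb = 61917.1 MB.
= 61.92 GB.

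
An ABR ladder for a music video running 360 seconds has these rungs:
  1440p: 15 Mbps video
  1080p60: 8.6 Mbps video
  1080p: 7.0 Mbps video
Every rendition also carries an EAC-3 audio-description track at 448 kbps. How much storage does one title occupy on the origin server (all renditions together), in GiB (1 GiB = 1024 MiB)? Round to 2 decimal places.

Audio: 448 kbps = 0.448 Mbps.
Sum of rendition bitrates: (15+0.448) + (8.6+0.448) + (7.0+0.448) = 31.944 Mbps.
× 360 s = 11,500 Mb = 1,437 MB = 1.339 GiB.

1.34 GiB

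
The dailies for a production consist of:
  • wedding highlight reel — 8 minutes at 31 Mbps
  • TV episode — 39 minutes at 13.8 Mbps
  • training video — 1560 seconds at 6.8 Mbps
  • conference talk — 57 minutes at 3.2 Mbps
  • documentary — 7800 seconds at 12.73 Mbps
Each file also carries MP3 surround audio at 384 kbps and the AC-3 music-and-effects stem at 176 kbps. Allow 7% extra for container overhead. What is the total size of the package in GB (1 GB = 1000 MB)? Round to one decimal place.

Audio total: 384 + 176 = 560 kbps = 0.560 Mbps.
wedding highlight reel: 31.560 Mbps × 480 s × 1.07 = 16209.2 Mb
TV episode: 14.360 Mbps × 2340 s × 1.07 = 35954.6 Mb
training video: 7.360 Mbps × 1560 s × 1.07 = 12285.3 Mb
conference talk: 3.760 Mbps × 3420 s × 1.07 = 13759.3 Mb
documentary: 13.290 Mbps × 7800 s × 1.07 = 110918.3 Mb
Total: 189126.8 Mb = 23640.8 MB.
= 23.64 GB.

23.6 GB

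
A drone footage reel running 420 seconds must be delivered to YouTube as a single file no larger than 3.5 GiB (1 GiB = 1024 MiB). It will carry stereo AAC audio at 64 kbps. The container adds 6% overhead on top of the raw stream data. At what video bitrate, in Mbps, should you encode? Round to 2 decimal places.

Budget: 3.5 GiB = 30064.8 Mb.
Stream payload after overhead: 30064.8 / 1.06 = 28363.0 Mb.
Total bitrate budget: 28363.0 Mb / 420 s = 67.531 Mbps.
Audio: 64 kbps = 0.064 Mbps.
Video: 67.531 − 0.064 = 67.467 Mbps.

67.47 Mbps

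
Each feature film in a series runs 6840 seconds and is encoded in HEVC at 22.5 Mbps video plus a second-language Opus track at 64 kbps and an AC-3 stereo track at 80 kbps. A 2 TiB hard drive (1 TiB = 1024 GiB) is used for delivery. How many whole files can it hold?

113

Audio total: 64 + 80 = 144 kbps = 0.144 Mbps.
Total bitrate: 22.644 Mbps.
Per item: 22.644 Mbps × 6840 s = 154,885 Mb = 19,361 MB.
Capacity: 2 TiB = 17,592,186 Mb; 113.58 items → 113 complete.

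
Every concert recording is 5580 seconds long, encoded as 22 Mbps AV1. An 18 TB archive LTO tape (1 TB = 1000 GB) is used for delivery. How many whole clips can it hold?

1173

Per item: 22.000 Mbps × 5580 s = 122,760 Mb = 15,345 MB.
Capacity: 18 TB = 144,000,000 Mb; 1173.02 items → 1173 complete.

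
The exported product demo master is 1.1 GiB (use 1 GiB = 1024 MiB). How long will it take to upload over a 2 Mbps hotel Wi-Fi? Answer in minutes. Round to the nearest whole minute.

File: 1.1 GiB = 9448.9 Mb.
At 2 Mbps: 9448.9 / 2 = 4724.5 s ≈ 78.7 minutes.

79 minutes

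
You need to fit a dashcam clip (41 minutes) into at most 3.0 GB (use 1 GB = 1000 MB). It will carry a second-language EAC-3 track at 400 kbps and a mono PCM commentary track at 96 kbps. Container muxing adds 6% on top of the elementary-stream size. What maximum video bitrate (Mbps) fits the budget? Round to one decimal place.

Budget: 3.0 GB = 24000.0 Mb.
Stream payload after overhead: 24000.0 / 1.06 = 22641.5 Mb.
41 min = 2460 s
Total bitrate budget: 22641.5 Mb / 2460 s = 9.204 Mbps.
Audio total: 400 + 96 = 496 kbps = 0.496 Mbps.
Video: 9.204 − 0.496 = 8.708 Mbps.

8.7 Mbps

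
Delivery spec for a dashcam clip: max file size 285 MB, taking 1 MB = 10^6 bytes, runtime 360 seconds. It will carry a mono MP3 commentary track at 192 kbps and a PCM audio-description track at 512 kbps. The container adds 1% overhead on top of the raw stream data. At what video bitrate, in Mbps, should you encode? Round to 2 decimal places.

5.57 Mbps

Budget: 285 MB = 2280.0 Mb.
Stream payload after overhead: 2280.0 / 1.01 = 2257.4 Mb.
Total bitrate budget: 2257.4 Mb / 360 s = 6.271 Mbps.
Audio total: 192 + 512 = 704 kbps = 0.704 Mbps.
Video: 6.271 − 0.704 = 5.567 Mbps.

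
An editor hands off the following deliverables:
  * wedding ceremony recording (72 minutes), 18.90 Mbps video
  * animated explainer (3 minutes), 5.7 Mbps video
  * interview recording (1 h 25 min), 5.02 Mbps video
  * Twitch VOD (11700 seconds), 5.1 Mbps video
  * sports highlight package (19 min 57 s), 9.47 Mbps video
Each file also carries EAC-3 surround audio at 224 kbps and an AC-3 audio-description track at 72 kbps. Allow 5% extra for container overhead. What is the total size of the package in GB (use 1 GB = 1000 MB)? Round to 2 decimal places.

Audio total: 224 + 72 = 296 kbps = 0.296 Mbps.
wedding ceremony recording: 19.196 Mbps × 4320 s × 1.05 = 87073.1 Mb
animated explainer: 5.996 Mbps × 180 s × 1.05 = 1133.2 Mb
interview recording: 5.316 Mbps × 5100 s × 1.05 = 28467.2 Mb
Twitch VOD: 5.396 Mbps × 11700 s × 1.05 = 66289.9 Mb
sports highlight package: 9.766 Mbps × 1197 s × 1.05 = 12274.4 Mb
Total: 195237.7 Mb = 24404.7 MB.
= 24.40 GB.

24.40 GB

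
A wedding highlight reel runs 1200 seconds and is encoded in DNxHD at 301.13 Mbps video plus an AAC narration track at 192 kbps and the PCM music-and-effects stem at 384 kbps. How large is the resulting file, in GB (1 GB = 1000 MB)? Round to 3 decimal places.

45.256 GB

Audio total: 192 + 384 = 576 kbps = 0.576 Mbps.
Total bitrate: 301.13 + 0.576 = 301.706 Mbps.
Stream data: 301.706 Mbps × 1200 s = 362047.2 Mb.
362,047 Mb ÷ 8 = 45,256 MB → 45.26 GB.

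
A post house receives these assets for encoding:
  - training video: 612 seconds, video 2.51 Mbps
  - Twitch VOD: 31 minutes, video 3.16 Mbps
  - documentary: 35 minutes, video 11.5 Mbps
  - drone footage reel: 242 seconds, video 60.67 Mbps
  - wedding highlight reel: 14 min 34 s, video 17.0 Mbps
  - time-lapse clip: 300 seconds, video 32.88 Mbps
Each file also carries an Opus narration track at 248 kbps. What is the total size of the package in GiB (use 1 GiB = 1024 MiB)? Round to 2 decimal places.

Audio: 248 kbps = 0.248 Mbps.
training video: 2.758 Mbps × 612 s = 1687.9 Mb
Twitch VOD: 3.408 Mbps × 1860 s = 6338.9 Mb
documentary: 11.748 Mbps × 2100 s = 24670.8 Mb
drone footage reel: 60.918 Mbps × 242 s = 14742.2 Mb
wedding highlight reel: 17.248 Mbps × 874 s = 15074.8 Mb
time-lapse clip: 33.128 Mbps × 300 s = 9938.4 Mb
Total: 72452.9 Mb = 9056.6 MB.
= 8.435 GiB.

8.43 GiB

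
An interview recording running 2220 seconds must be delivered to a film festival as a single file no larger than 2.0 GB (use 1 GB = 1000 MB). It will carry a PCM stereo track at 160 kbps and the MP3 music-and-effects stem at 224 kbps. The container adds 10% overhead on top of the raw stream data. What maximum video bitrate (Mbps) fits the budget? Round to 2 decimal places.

Budget: 2.0 GB = 16000.0 Mb.
Stream payload after overhead: 16000.0 / 1.10 = 14545.5 Mb.
Total bitrate budget: 14545.5 Mb / 2220 s = 6.552 Mbps.
Audio total: 160 + 224 = 384 kbps = 0.384 Mbps.
Video: 6.552 − 0.384 = 6.168 Mbps.

6.17 Mbps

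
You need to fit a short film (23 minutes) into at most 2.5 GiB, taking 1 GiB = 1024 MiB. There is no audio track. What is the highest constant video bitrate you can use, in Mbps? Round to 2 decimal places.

15.56 Mbps

Budget: 2.5 GiB = 21474.8 Mb.
23 min = 1380 s
Total bitrate budget: 21474.8 Mb / 1380 s = 15.561 Mbps.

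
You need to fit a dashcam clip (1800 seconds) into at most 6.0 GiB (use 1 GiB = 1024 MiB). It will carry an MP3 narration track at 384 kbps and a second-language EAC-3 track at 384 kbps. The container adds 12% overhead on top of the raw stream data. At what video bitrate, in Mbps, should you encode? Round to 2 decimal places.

24.80 Mbps

Budget: 6.0 GiB = 51539.6 Mb.
Stream payload after overhead: 51539.6 / 1.12 = 46017.5 Mb.
Total bitrate budget: 46017.5 Mb / 1800 s = 25.565 Mbps.
Audio total: 384 + 384 = 768 kbps = 0.768 Mbps.
Video: 25.565 − 0.768 = 24.797 Mbps.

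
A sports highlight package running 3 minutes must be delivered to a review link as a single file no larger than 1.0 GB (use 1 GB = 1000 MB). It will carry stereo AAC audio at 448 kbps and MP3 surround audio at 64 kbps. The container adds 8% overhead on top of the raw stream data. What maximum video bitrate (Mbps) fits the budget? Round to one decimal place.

40.6 Mbps

Budget: 1.0 GB = 8000.0 Mb.
Stream payload after overhead: 8000.0 / 1.08 = 7407.4 Mb.
3 min = 180 s
Total bitrate budget: 7407.4 Mb / 180 s = 41.152 Mbps.
Audio total: 448 + 64 = 512 kbps = 0.512 Mbps.
Video: 41.152 − 0.512 = 40.640 Mbps.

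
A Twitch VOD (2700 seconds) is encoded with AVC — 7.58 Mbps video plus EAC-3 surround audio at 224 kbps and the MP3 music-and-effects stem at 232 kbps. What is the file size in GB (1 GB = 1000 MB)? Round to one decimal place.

2.7 GB

Audio total: 224 + 232 = 456 kbps = 0.456 Mbps.
Total bitrate: 7.58 + 0.456 = 8.036 Mbps.
Stream data: 8.036 Mbps × 2700 s = 21697.2 Mb.
21,697 Mb ÷ 8 = 2,712 MB → 2.712 GB.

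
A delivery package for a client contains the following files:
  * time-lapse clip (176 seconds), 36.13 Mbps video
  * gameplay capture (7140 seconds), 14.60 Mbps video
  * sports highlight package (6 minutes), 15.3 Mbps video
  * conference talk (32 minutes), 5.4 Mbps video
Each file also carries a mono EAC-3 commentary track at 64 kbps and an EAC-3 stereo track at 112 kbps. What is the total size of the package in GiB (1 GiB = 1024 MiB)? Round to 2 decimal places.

14.92 GiB

Audio total: 64 + 112 = 176 kbps = 0.176 Mbps.
time-lapse clip: 36.306 Mbps × 176 s = 6389.9 Mb
gameplay capture: 14.776 Mbps × 7140 s = 105500.6 Mb
sports highlight package: 15.476 Mbps × 360 s = 5571.4 Mb
conference talk: 5.576 Mbps × 1920 s = 10705.9 Mb
Total: 128167.8 Mb = 16021.0 MB.
= 14.92 GiB.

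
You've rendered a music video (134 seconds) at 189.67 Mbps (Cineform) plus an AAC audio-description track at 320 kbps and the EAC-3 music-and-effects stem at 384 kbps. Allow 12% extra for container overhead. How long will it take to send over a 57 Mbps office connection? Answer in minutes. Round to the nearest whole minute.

8 minutes

Audio total: 320 + 384 = 704 kbps = 0.704 Mbps.
Total bitrate: 190.374 Mbps.
File: 190.374 Mbps × 134 s = 25510.1 Mb.
With 12% container overhead: ×1.12. → 28571.3 Mb.
At 57 Mbps: 28571.3 / 57 = 501.3 s ≈ 8.35 minutes.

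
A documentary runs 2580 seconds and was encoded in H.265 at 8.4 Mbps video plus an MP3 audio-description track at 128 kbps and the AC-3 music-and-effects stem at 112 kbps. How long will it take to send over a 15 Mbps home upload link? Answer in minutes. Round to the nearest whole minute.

Audio total: 128 + 112 = 240 kbps = 0.240 Mbps.
Total bitrate: 8.640 Mbps.
File: 8.640 Mbps × 2580 s = 22291.2 Mb.
At 15 Mbps: 22291.2 / 15 = 1486.1 s ≈ 24.8 minutes.

25 minutes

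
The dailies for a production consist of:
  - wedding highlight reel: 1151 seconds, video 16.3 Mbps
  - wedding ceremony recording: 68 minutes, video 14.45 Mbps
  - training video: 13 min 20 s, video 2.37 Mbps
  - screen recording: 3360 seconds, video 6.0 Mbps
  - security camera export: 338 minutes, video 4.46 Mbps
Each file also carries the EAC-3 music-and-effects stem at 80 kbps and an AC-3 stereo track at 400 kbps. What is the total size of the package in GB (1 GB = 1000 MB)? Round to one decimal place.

25.6 GB

Audio total: 80 + 400 = 480 kbps = 0.480 Mbps.
wedding highlight reel: 16.780 Mbps × 1151 s = 19313.8 Mb
wedding ceremony recording: 14.930 Mbps × 4080 s = 60914.4 Mb
training video: 2.850 Mbps × 800 s = 2280.0 Mb
screen recording: 6.480 Mbps × 3360 s = 21772.8 Mb
security camera export: 4.940 Mbps × 20280 s = 100183.2 Mb
Total: 204464.2 Mb = 25558.0 MB.
= 25.56 GB.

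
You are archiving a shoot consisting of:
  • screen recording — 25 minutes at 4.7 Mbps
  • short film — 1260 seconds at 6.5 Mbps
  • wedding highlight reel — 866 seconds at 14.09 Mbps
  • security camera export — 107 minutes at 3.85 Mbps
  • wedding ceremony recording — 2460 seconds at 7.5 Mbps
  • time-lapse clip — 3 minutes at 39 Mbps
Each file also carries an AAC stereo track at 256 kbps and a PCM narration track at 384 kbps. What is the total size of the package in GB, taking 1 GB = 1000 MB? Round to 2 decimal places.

10.72 GB

Audio total: 256 + 384 = 640 kbps = 0.640 Mbps.
screen recording: 5.340 Mbps × 1500 s = 8010.0 Mb
short film: 7.140 Mbps × 1260 s = 8996.4 Mb
wedding highlight reel: 14.730 Mbps × 866 s = 12756.2 Mb
security camera export: 4.490 Mbps × 6420 s = 28825.8 Mb
wedding ceremony recording: 8.140 Mbps × 2460 s = 20024.4 Mb
time-lapse clip: 39.640 Mbps × 180 s = 7135.2 Mb
Total: 85748.0 Mb = 10718.5 MB.
= 10.72 GB.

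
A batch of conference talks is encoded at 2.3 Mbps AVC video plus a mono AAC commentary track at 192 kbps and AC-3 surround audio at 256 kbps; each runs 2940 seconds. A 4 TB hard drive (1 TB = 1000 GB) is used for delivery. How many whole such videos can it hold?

Audio total: 192 + 256 = 448 kbps = 0.448 Mbps.
Total bitrate: 2.748 Mbps.
Per item: 2.748 Mbps × 2940 s = 8,079 Mb = 1,010 MB.
Capacity: 4 TB = 32,000,000 Mb; 3960.83 items → 3960 complete.

3960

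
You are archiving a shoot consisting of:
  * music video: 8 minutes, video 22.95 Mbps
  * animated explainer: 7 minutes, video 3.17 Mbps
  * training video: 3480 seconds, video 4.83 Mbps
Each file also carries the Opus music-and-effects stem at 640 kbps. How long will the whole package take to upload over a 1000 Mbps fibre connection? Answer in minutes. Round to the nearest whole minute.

1 minutes

Audio: 640 kbps = 0.640 Mbps.
music video: 23.590 Mbps × 480 s = 11323.2 Mb
animated explainer: 3.810 Mbps × 420 s = 1600.2 Mb
training video: 5.470 Mbps × 3480 s = 19035.6 Mb
Total: 31959.0 Mb = 3994.9 MB.
At 1000 Mbps: 31959.0 / 1000 = 32 s ≈ 0.533 minutes.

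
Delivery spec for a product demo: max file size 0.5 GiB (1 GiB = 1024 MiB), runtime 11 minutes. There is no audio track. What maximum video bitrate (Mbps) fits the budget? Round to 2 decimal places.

Budget: 0.5 GiB = 4295.0 Mb.
11 min = 660 s
Total bitrate budget: 4295.0 Mb / 660 s = 6.508 Mbps.

6.51 Mbps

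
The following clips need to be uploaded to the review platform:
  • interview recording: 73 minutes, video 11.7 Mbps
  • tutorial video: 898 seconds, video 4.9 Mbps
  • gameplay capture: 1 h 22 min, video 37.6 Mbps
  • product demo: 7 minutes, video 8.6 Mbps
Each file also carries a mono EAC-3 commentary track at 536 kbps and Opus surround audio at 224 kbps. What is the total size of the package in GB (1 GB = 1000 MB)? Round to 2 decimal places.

31.54 GB

Audio total: 536 + 224 = 760 kbps = 0.760 Mbps.
interview recording: 12.460 Mbps × 4380 s = 54574.8 Mb
tutorial video: 5.660 Mbps × 898 s = 5082.7 Mb
gameplay capture: 38.360 Mbps × 4920 s = 188731.2 Mb
product demo: 9.360 Mbps × 420 s = 3931.2 Mb
Total: 252319.9 Mb = 31540.0 MB.
= 31.54 GB.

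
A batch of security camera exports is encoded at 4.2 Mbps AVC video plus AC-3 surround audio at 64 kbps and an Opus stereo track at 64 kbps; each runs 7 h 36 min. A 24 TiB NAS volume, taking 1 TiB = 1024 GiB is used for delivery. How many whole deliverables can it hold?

1782

7 h 36 min = 456 min = 27360 s
Audio total: 64 + 64 = 128 kbps = 0.128 Mbps.
Total bitrate: 4.328 Mbps.
Per item: 4.328 Mbps × 27360 s = 118,414 Mb = 14,802 MB.
Capacity: 24 TiB = 211,106,233 Mb; 1782.78 items → 1782 complete.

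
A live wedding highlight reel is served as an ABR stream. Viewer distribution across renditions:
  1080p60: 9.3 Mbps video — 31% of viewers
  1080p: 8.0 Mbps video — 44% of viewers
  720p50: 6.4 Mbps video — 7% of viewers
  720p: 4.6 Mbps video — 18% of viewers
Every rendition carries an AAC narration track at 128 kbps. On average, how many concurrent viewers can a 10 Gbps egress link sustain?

1280

Audio: 128 kbps = 0.128 Mbps.
Average per-viewer bitrate: 0.31×9.428 + 0.44×8.128 + 0.07×6.528 + 0.18×4.728 = 7.807 Mbps.
10 Gbps = 10,000 Mbps; 10,000 / 7.807 = 1280.90 → 1280.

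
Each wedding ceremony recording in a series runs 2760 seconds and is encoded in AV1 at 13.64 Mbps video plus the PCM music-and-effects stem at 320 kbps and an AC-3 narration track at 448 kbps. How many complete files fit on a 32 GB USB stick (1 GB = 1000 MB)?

6

Audio total: 320 + 448 = 768 kbps = 0.768 Mbps.
Total bitrate: 14.408 Mbps.
Per item: 14.408 Mbps × 2760 s = 39,766 Mb = 4,971 MB.
Capacity: 32 GB = 256,000 Mb; 6.44 items → 6 complete.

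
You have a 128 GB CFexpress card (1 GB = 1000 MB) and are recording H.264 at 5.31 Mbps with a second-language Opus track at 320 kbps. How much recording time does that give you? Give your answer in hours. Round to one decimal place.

50.5 hours

Audio: 320 kbps = 0.320 Mbps.
Total bitrate: 5.31 + 0.320 = 5.630 Mbps.
Capacity: 128 GB = 1,024,000 Mb.
Recording time: 1,024,000 / 5.630 = 181,883 s ≈ 50.5 hours.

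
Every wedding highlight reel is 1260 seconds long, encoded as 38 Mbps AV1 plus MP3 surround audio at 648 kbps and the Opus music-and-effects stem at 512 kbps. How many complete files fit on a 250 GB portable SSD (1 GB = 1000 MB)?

40

Audio total: 648 + 512 = 1160 kbps = 1.160 Mbps.
Total bitrate: 39.160 Mbps.
Per item: 39.160 Mbps × 1260 s = 49,342 Mb = 6,168 MB.
Capacity: 250 GB = 2,000,000 Mb; 40.53 items → 40 complete.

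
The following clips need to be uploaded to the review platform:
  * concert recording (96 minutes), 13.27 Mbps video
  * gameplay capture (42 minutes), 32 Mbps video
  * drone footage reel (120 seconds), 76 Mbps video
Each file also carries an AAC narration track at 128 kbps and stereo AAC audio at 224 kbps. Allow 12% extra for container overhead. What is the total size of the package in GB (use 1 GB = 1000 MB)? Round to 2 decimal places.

Audio total: 128 + 224 = 352 kbps = 0.352 Mbps.
concert recording: 13.622 Mbps × 5760 s × 1.12 = 87878.2 Mb
gameplay capture: 32.352 Mbps × 2520 s × 1.12 = 91310.3 Mb
drone footage reel: 76.352 Mbps × 120 s × 1.12 = 10261.7 Mb
Total: 189450.2 Mb = 23681.3 MB.
= 23.68 GB.

23.68 GB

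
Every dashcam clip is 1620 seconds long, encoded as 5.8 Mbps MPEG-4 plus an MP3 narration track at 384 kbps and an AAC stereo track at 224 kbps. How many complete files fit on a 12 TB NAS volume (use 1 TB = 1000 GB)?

9247

Audio total: 384 + 224 = 608 kbps = 0.608 Mbps.
Total bitrate: 6.408 Mbps.
Per item: 6.408 Mbps × 1620 s = 10,381 Mb = 1,298 MB.
Capacity: 12 TB = 96,000,000 Mb; 9247.70 items → 9247 complete.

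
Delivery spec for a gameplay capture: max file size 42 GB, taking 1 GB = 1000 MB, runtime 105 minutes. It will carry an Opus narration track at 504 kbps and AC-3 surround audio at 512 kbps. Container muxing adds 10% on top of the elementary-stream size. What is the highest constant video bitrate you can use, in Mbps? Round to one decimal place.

47.5 Mbps

Budget: 42 GB = 336000.0 Mb.
Stream payload after overhead: 336000.0 / 1.10 = 305454.5 Mb.
105 min = 6300 s
Total bitrate budget: 305454.5 Mb / 6300 s = 48.485 Mbps.
Audio total: 504 + 512 = 1016 kbps = 1.016 Mbps.
Video: 48.485 − 1.016 = 47.469 Mbps.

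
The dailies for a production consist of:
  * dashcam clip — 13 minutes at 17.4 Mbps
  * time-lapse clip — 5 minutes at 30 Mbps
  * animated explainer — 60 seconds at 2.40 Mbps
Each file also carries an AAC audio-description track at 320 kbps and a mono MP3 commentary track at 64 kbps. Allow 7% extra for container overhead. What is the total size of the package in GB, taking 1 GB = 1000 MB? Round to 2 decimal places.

3.10 GB

Audio total: 320 + 64 = 384 kbps = 0.384 Mbps.
dashcam clip: 17.784 Mbps × 780 s × 1.07 = 14842.5 Mb
time-lapse clip: 30.384 Mbps × 300 s × 1.07 = 9753.3 Mb
animated explainer: 2.784 Mbps × 60 s × 1.07 = 178.7 Mb
Total: 24774.5 Mb = 3096.8 MB.
= 3.097 GB.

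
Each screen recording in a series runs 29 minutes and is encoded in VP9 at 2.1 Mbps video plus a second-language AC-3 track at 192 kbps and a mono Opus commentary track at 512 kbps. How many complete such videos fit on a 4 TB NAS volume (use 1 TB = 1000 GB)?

29 min = 1740 s
Audio total: 192 + 512 = 704 kbps = 0.704 Mbps.
Total bitrate: 2.804 Mbps.
Per item: 2.804 Mbps × 1740 s = 4,879 Mb = 609.9 MB.
Capacity: 4 TB = 32,000,000 Mb; 6558.77 items → 6558 complete.

6558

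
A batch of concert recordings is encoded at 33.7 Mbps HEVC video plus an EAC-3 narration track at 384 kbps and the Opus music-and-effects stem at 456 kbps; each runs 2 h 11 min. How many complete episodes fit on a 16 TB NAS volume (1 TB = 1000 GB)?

471

2 h 11 min = 131 min = 7860 s
Audio total: 384 + 456 = 840 kbps = 0.840 Mbps.
Total bitrate: 34.540 Mbps.
Per item: 34.540 Mbps × 7860 s = 271,484 Mb = 33,936 MB.
Capacity: 16 TB = 128,000,000 Mb; 471.48 items → 471 complete.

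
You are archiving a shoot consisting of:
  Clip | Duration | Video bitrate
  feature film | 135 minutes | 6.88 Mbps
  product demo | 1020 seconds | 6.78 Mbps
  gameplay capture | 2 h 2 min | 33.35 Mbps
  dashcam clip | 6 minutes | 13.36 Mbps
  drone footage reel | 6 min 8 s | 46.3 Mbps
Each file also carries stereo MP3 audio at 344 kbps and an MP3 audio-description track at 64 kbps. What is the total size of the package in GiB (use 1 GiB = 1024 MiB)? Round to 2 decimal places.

Audio total: 344 + 64 = 408 kbps = 0.408 Mbps.
feature film: 7.288 Mbps × 8100 s = 59032.8 Mb
product demo: 7.188 Mbps × 1020 s = 7331.8 Mb
gameplay capture: 33.758 Mbps × 7320 s = 247108.6 Mb
dashcam clip: 13.768 Mbps × 360 s = 4956.5 Mb
drone footage reel: 46.708 Mbps × 368 s = 17188.5 Mb
Total: 335618.1 Mb = 41952.3 MB.
= 39.07 GiB.

39.07 GiB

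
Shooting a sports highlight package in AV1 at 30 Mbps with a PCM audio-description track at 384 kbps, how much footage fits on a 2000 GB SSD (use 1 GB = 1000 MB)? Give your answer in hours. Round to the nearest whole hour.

146 hours

Audio: 384 kbps = 0.384 Mbps.
Total bitrate: 30 + 0.384 = 30.384 Mbps.
Capacity: 2000 GB = 16,000,000 Mb.
Recording time: 16,000,000 / 30.384 = 526,593 s ≈ 146 hours.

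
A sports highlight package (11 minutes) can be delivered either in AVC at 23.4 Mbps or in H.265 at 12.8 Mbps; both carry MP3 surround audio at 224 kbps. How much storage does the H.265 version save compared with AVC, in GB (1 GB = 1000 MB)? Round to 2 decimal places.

0.87 GB

11 min = 660 s
Audio: 224 kbps = 0.224 Mbps.
AVC: 23.624 Mbps × 660 s = 15591.8 Mb = 1.949 GB.
H.265: 13.024 Mbps × 660 s = 8595.8 Mb = 1.074 GB.
Saving: 1.949 − 1.074 = 0.875 GB.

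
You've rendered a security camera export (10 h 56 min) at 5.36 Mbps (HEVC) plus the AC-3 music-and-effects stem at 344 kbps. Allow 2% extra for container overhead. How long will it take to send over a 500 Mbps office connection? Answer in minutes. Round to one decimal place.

10 h 56 min = 656 min = 39360 s
Audio: 344 kbps = 0.344 Mbps.
Total bitrate: 5.704 Mbps.
File: 5.704 Mbps × 39360 s = 224509.4 Mb.
With 2% container overhead: ×1.02. → 228999.6 Mb.
At 500 Mbps: 228999.6 / 500 = 458.0 s ≈ 7.63 minutes.

7.6 minutes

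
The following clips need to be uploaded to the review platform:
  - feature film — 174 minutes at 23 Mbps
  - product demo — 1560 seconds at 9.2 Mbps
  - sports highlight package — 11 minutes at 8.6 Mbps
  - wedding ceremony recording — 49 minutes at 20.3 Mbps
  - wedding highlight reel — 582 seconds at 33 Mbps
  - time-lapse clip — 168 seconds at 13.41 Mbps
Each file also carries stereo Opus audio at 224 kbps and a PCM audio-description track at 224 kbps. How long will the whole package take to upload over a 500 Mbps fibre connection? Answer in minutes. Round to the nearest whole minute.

12 minutes

Audio total: 224 + 224 = 448 kbps = 0.448 Mbps.
feature film: 23.448 Mbps × 10440 s = 244797.1 Mb
product demo: 9.648 Mbps × 1560 s = 15050.9 Mb
sports highlight package: 9.048 Mbps × 660 s = 5971.7 Mb
wedding ceremony recording: 20.748 Mbps × 2940 s = 60999.1 Mb
wedding highlight reel: 33.448 Mbps × 582 s = 19466.7 Mb
time-lapse clip: 13.858 Mbps × 168 s = 2328.1 Mb
Total: 348613.7 Mb = 43576.7 MB.
At 500 Mbps: 348613.7 / 500 = 697 s ≈ 11.6 minutes.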